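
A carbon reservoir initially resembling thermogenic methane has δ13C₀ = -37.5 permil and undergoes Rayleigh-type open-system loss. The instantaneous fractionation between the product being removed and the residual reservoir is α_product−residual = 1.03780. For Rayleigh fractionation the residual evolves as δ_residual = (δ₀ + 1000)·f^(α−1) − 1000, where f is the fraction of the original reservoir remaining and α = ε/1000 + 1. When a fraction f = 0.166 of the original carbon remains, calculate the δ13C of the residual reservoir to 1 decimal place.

Rayleigh residual: δ_res = (δ₀ + 1000)·f^(α−1) − 1000
α − 1 = 0.03780
f^(α−1) = 0.166^(0.03780) = 0.934373
δ_res = (-37.5 + 1000) × 0.934373 − 1000 = 899.334 − 1000 = -100.67 permil

-100.7 permil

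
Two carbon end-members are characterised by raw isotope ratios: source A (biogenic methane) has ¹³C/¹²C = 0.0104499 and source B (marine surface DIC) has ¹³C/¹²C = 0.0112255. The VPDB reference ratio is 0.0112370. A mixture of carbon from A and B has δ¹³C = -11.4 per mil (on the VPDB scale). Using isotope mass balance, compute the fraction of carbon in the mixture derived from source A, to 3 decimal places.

δ_A = (0.0104499/0.0112370 − 1)×1000 = (0.929955 − 1)×1000 = -70.045 per mil
δ_B = (0.0112255/0.0112370 − 1)×1000 = (0.998977 − 1)×1000 = -1.023 per mil
f_A = (δ_mix − δ_B)/(δ_A − δ_B) = (-11.4 − (-1.023))/(-70.045 − (-1.023))
f_A = -10.377 / -69.022 = 0.1503

0.150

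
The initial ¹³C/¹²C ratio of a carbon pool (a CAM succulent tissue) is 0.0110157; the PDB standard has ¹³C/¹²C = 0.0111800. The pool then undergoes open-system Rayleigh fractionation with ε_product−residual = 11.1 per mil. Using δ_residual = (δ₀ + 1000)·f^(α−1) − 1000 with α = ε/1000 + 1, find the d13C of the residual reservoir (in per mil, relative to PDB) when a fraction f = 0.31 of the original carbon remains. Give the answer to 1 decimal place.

δ₀ = (0.0110157/0.0111800 − 1)×1000 = (0.985304 − 1)×1000 = -14.696 per mil
α − 1 = ε/1000 = 0.0111
f^(α−1) = 0.31^(0.0111) = 0.987084
δ_res = (-14.696 + 1000) × 0.987084 − 1000 = 972.578 − 1000 = -27.42 per mil

-27.4 per mil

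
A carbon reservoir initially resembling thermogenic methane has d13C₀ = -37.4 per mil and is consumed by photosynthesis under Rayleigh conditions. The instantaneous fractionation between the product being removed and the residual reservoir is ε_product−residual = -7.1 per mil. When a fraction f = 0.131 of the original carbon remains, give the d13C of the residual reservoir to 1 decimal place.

Rayleigh residual: δ_res = (δ₀ + 1000)·f^(α−1) − 1000
α = ε/1000 + 1 = 0.99290, so α − 1 = -0.00710
f^(α−1) = 0.131^(-0.00710) = 1.014536
δ_res = (-37.4 + 1000) × 1.014536 − 1000 = 976.592 − 1000 = -23.41 per mil

-23.4 per mil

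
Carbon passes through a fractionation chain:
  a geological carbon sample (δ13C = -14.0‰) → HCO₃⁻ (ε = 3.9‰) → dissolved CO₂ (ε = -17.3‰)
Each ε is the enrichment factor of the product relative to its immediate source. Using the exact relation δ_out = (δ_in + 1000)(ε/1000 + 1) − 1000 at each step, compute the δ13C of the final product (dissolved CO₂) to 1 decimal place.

-27.3‰

step 1: δ = (-14.00 + 1000)·(3.9/1000 + 1) − 1000 = -10.15‰
step 2: δ = (-10.15 + 1000)·(-17.3/1000 + 1) − 1000 = -27.28‰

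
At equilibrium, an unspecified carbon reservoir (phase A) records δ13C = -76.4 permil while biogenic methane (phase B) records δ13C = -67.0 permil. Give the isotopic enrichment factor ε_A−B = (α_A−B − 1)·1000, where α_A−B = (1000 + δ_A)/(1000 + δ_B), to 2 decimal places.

-10.08 permil

α_A−B = (1000 + -76.4) / (1000 + -67.0) = 923.6 / 933.0 = 0.989925
ε_A−B = (0.989925 − 1) × 1000 = -10.075 permil
(The approximation ε ≈ δ_A − δ_B would give -9.4 permil.)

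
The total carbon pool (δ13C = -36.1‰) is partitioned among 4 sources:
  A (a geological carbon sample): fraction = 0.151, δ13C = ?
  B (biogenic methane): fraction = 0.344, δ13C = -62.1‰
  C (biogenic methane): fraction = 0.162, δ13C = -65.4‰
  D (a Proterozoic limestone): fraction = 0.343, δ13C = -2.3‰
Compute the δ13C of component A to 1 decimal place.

Isotope mass balance: δ_bulk = Σ fᵢ·δᵢ.
-36.1 = 0.151×δ_A + 0.344×(-62.1) + 0.162×(-65.4) + 0.343×(-2.3)
0.151·δ_A = -36.1 − (-32.746) = -3.354
δ_A = -3.354 / 0.151 = -22.21‰

-22.2‰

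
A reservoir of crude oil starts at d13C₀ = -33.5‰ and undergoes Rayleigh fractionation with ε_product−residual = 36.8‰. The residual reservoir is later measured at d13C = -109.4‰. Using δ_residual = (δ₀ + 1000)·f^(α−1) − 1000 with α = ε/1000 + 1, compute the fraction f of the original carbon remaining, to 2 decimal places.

0.11

α − 1 = ε/1000 = 0.0368
(δ_res + 1000)/(δ₀ + 1000) = (-109.4 + 1000)/(-33.5 + 1000) = 890.6/966.5 = 0.921469
f = 0.921469^(1/0.0368) = exp(ln(0.921469)/0.0368) = exp(-0.08179/0.0368)
f = exp(-2.2224) = 0.1083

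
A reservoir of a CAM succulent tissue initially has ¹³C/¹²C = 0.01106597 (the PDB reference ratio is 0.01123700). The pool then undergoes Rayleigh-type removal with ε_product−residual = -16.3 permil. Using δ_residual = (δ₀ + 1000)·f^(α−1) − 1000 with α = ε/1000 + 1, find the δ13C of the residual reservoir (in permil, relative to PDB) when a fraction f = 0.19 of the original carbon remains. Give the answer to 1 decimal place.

11.8 permil

δ₀ = (0.01106597/0.01123700 − 1)×1000 = (0.984780 − 1)×1000 = -15.220 permil
α − 1 = ε/1000 = -0.0163
f^(α−1) = 0.19^(-0.0163) = 1.027440
δ_res = (-15.220 + 1000) × 1.027440 − 1000 = 1011.802 − 1000 = 11.80 permil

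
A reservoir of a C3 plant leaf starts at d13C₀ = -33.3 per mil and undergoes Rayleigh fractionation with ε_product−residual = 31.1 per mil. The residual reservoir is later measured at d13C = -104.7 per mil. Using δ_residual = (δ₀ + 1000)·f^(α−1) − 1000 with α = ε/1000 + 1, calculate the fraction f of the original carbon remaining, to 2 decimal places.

α − 1 = ε/1000 = 0.0311
(δ_res + 1000)/(δ₀ + 1000) = (-104.7 + 1000)/(-33.3 + 1000) = 895.3/966.7 = 0.926140
f = 0.926140^(1/0.0311) = exp(ln(0.926140)/0.0311) = exp(-0.07673/0.0311)
f = exp(-2.4672) = 0.0848

0.08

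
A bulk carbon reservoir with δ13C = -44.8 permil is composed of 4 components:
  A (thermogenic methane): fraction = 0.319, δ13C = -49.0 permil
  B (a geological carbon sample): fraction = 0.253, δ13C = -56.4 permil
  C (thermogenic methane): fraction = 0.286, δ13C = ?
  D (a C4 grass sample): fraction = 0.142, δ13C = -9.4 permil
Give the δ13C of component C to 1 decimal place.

-47.4 permil

Isotope mass balance: δ_bulk = Σ fᵢ·δᵢ.
-44.8 = 0.319×(-49.0) + 0.253×(-56.4) + 0.286×δ_C + 0.142×(-9.4)
0.286·δ_C = -44.8 − (-31.235) = -13.565
δ_C = -13.565 / 0.286 = -47.43 permil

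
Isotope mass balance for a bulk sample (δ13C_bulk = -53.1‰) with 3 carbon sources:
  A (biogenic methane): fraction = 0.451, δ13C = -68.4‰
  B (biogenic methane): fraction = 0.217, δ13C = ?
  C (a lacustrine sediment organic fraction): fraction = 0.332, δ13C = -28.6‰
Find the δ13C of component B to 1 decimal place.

Isotope mass balance: δ_bulk = Σ fᵢ·δᵢ.
-53.1 = 0.451×(-68.4) + 0.217×δ_B + 0.332×(-28.6)
0.217·δ_B = -53.1 − (-40.344) = -12.756
δ_B = -12.756 / 0.217 = -58.79‰

-58.8‰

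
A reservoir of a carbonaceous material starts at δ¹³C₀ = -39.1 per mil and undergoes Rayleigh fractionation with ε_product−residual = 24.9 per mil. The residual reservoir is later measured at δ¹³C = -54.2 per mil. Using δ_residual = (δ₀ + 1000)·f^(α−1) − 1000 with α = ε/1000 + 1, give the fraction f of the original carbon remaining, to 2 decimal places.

α − 1 = ε/1000 = 0.0249
(δ_res + 1000)/(δ₀ + 1000) = (-54.2 + 1000)/(-39.1 + 1000) = 945.8/960.9 = 0.984286
f = 0.984286^(1/0.0249) = exp(ln(0.984286)/0.0249) = exp(-0.01584/0.0249)
f = exp(-0.6361) = 0.5293

0.53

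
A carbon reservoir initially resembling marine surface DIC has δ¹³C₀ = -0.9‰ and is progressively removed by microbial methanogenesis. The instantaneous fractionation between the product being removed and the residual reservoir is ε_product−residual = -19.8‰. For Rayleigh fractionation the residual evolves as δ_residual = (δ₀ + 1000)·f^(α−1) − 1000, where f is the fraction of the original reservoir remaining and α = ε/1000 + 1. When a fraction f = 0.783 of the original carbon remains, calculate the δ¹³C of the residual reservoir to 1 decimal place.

Rayleigh residual: δ_res = (δ₀ + 1000)·f^(α−1) − 1000
α = ε/1000 + 1 = 0.98020, so α − 1 = -0.01980
f^(α−1) = 0.783^(-0.01980) = 1.004855
δ_res = (-0.9 + 1000) × 1.004855 − 1000 = 1003.951 − 1000 = 3.95‰

4.0‰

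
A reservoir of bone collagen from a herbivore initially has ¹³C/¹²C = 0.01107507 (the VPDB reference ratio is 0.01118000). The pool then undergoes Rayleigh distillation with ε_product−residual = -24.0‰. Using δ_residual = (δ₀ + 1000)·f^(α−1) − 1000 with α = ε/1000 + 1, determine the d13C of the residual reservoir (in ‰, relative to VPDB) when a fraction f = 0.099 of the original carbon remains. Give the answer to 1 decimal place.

47.2‰

δ₀ = (0.01107507/0.01118000 − 1)×1000 = (0.990614 − 1)×1000 = -9.386‰
α − 1 = ε/1000 = -0.0240
f^(α−1) = 0.099^(-0.0240) = 1.057072
δ_res = (-9.386 + 1000) × 1.057072 − 1000 = 1047.151 − 1000 = 47.15‰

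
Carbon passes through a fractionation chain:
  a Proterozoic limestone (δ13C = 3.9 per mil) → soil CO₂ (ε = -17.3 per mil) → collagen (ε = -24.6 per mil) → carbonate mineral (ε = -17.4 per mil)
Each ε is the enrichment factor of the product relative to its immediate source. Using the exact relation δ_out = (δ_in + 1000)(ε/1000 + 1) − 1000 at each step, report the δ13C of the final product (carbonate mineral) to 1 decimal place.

-54.5 per mil

step 1: δ = (3.90 + 1000)·(-17.3/1000 + 1) − 1000 = -13.47 per mil
step 2: δ = (-13.47 + 1000)·(-24.6/1000 + 1) − 1000 = -37.74 per mil
step 3: δ = (-37.74 + 1000)·(-17.4/1000 + 1) − 1000 = -54.48 per mil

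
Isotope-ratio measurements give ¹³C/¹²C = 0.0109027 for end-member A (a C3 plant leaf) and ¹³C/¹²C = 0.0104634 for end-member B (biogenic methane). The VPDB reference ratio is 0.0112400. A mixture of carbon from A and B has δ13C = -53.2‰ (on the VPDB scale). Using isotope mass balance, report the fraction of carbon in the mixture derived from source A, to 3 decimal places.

0.407

δ_A = (0.0109027/0.0112400 − 1)×1000 = (0.969991 − 1)×1000 = -30.009‰
δ_B = (0.0104634/0.0112400 − 1)×1000 = (0.930907 − 1)×1000 = -69.093‰
f_A = (δ_mix − δ_B)/(δ_A − δ_B) = (-53.2 − (-69.093))/(-30.009 − (-69.093))
f_A = 15.893 / 39.084 = 0.4066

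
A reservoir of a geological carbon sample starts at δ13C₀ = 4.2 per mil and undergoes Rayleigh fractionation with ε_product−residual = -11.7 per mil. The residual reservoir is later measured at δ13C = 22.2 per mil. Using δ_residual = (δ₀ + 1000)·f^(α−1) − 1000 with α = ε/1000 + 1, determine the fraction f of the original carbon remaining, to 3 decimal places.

0.219

α − 1 = ε/1000 = -0.0117
(δ_res + 1000)/(δ₀ + 1000) = (22.2 + 1000)/(4.2 + 1000) = 1022.2/1004.2 = 1.017925
f = 1.017925^(1/-0.0117) = exp(ln(1.017925)/-0.0117) = exp(0.01777/-0.0117)
f = exp(-1.5185) = 0.2190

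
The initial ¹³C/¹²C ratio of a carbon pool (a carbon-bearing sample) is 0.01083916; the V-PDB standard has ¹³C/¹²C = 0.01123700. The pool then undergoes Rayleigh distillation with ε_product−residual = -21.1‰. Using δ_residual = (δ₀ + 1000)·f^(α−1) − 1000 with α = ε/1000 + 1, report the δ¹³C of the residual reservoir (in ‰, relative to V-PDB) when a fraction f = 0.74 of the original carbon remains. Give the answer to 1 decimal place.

δ₀ = (0.01083916/0.01123700 − 1)×1000 = (0.964596 − 1)×1000 = -35.404‰
α − 1 = ε/1000 = -0.0211
f^(α−1) = 0.74^(-0.0211) = 1.006374
δ_res = (-35.404 + 1000) × 1.006374 − 1000 = 970.743 − 1000 = -29.26‰

-29.3‰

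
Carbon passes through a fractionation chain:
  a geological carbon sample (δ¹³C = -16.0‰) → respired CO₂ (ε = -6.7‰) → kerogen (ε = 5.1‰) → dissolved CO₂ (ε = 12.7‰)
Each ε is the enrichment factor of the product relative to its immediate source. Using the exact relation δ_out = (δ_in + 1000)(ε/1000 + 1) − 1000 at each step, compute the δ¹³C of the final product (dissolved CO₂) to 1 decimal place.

-5.1‰

step 1: δ = (-16.00 + 1000)·(-6.7/1000 + 1) − 1000 = -22.59‰
step 2: δ = (-22.59 + 1000)·(5.1/1000 + 1) − 1000 = -17.61‰
step 3: δ = (-17.61 + 1000)·(12.7/1000 + 1) − 1000 = -5.13‰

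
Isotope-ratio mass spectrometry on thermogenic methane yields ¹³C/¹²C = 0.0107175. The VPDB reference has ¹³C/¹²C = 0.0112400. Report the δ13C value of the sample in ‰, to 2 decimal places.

δ13C = (R_sample / R_standard − 1) × 1000
R_sample / R_standard = 0.0107175 / 0.0112400 = 0.953514
δ13C = (0.953514 − 1) × 1000 = -46.486‰

-46.49‰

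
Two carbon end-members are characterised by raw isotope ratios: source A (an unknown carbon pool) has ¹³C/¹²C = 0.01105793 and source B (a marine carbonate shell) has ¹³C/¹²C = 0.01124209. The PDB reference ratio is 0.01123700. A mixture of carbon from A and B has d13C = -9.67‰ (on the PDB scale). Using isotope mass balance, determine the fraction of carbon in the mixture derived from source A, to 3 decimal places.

0.618

δ_A = (0.01105793/0.01123700 − 1)×1000 = (0.984064 − 1)×1000 = -15.936‰
δ_B = (0.01124209/0.01123700 − 1)×1000 = (1.000453 − 1)×1000 = 0.453‰
f_A = (δ_mix − δ_B)/(δ_A − δ_B) = (-9.67 − (0.453))/(-15.936 − (0.453))
f_A = -10.123 / -16.389 = 0.6177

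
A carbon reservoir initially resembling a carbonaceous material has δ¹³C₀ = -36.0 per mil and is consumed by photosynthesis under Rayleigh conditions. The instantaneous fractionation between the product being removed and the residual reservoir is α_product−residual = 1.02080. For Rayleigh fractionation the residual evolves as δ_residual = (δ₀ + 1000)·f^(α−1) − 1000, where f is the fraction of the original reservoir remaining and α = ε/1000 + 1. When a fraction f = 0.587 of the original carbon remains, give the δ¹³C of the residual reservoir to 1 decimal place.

-46.6 per mil

Rayleigh residual: δ_res = (δ₀ + 1000)·f^(α−1) − 1000
α − 1 = 0.02080
f^(α−1) = 0.587^(0.02080) = 0.988980
δ_res = (-36.0 + 1000) × 0.988980 − 1000 = 953.377 − 1000 = -46.62 per mil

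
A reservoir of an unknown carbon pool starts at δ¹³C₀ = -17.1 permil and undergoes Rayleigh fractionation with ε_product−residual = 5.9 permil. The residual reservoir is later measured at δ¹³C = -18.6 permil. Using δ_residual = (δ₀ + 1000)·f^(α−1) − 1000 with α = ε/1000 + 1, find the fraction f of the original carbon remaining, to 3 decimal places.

0.772

α − 1 = ε/1000 = 0.0059
(δ_res + 1000)/(δ₀ + 1000) = (-18.6 + 1000)/(-17.1 + 1000) = 981.4/982.9 = 0.998474
f = 0.998474^(1/0.0059) = exp(ln(0.998474)/0.0059) = exp(-0.00153/0.0059)
f = exp(-0.2589) = 0.7719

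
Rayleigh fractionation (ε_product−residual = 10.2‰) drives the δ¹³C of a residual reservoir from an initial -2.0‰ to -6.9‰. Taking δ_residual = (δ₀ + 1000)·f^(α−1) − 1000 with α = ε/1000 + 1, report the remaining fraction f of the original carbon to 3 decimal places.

α − 1 = ε/1000 = 0.0102
(δ_res + 1000)/(δ₀ + 1000) = (-6.9 + 1000)/(-2.0 + 1000) = 993.1/998.0 = 0.995090
f = 0.995090^(1/0.0102) = exp(ln(0.995090)/0.0102) = exp(-0.00492/0.0102)
f = exp(-0.4825) = 0.6172

0.617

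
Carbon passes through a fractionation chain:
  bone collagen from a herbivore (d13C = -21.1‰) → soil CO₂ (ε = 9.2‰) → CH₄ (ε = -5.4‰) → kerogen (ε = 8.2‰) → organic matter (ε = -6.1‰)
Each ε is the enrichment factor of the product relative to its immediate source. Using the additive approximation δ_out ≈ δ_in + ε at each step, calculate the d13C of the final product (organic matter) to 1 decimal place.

-15.2‰

step 1: δ ≈ -21.1 + (9.2) = -11.9‰
step 2: δ ≈ -11.9 + (-5.4) = -17.3‰
step 3: δ ≈ -17.3 + (8.2) = -9.1‰
step 4: δ ≈ -9.1 + (-6.1) = -15.2‰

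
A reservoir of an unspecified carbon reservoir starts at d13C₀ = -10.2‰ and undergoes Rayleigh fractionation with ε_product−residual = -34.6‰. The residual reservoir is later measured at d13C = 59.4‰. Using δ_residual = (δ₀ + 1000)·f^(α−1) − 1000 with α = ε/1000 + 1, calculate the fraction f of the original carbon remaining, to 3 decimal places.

0.140

α − 1 = ε/1000 = -0.0346
(δ_res + 1000)/(δ₀ + 1000) = (59.4 + 1000)/(-10.2 + 1000) = 1059.4/989.8 = 1.070317
f = 1.070317^(1/-0.0346) = exp(ln(1.070317)/-0.0346) = exp(0.06796/-0.0346)
f = exp(-1.9640) = 0.1403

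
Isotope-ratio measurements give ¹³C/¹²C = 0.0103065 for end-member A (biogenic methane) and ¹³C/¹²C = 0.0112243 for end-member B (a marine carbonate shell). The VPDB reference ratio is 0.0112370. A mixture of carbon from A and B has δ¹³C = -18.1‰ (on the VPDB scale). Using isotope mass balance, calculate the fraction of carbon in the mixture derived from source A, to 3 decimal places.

0.208

δ_A = (0.0103065/0.0112370 − 1)×1000 = (0.917193 − 1)×1000 = -82.807‰
δ_B = (0.0112243/0.0112370 − 1)×1000 = (0.998870 − 1)×1000 = -1.130‰
f_A = (δ_mix − δ_B)/(δ_A − δ_B) = (-18.1 − (-1.130))/(-82.807 − (-1.130))
f_A = -16.970 / -81.677 = 0.2078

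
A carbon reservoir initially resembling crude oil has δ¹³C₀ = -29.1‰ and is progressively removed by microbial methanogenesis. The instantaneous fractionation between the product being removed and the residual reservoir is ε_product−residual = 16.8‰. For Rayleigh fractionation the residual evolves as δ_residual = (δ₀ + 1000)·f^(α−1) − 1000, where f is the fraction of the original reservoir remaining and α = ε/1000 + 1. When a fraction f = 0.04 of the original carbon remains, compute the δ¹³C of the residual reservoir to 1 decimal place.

Rayleigh residual: δ_res = (δ₀ + 1000)·f^(α−1) − 1000
α = ε/1000 + 1 = 1.01680, so α − 1 = 0.01680
f^(α−1) = 0.04^(0.01680) = 0.947359
δ_res = (-29.1 + 1000) × 0.947359 − 1000 = 919.791 − 1000 = -80.21‰

-80.2‰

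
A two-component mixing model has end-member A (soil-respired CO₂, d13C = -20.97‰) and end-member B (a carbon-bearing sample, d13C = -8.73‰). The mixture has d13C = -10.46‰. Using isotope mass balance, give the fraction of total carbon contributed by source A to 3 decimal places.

δ_mix = f_A·δ_A + (1 − f_A)·δ_B  ⇒  f_A = (δ_mix − δ_B)/(δ_A − δ_B)
f_A = (-10.46 − (-8.73)) / (-20.97 − (-8.73))
f_A = -1.73 / -12.24 = 0.1413

0.141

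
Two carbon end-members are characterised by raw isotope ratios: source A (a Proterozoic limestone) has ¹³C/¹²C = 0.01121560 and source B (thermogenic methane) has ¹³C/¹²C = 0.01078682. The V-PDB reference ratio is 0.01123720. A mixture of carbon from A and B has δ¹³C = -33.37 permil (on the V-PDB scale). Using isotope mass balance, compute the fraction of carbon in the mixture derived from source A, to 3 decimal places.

δ_A = (0.01121560/0.01123720 − 1)×1000 = (0.998078 − 1)×1000 = -1.922 permil
δ_B = (0.01078682/0.01123720 − 1)×1000 = (0.959921 − 1)×1000 = -40.079 permil
f_A = (δ_mix − δ_B)/(δ_A − δ_B) = (-33.37 − (-40.079))/(-1.922 − (-40.079))
f_A = 6.709 / 38.157 = 0.1758

0.176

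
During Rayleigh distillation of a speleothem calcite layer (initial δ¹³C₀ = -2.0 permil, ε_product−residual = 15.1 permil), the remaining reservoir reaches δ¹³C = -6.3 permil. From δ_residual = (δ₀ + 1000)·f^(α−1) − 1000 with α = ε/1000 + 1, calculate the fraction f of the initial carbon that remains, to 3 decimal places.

0.751

α − 1 = ε/1000 = 0.0151
(δ_res + 1000)/(δ₀ + 1000) = (-6.3 + 1000)/(-2.0 + 1000) = 993.7/998.0 = 0.995691
f = 0.995691^(1/0.0151) = exp(ln(0.995691)/0.0151) = exp(-0.00432/0.0151)
f = exp(-0.2860) = 0.7513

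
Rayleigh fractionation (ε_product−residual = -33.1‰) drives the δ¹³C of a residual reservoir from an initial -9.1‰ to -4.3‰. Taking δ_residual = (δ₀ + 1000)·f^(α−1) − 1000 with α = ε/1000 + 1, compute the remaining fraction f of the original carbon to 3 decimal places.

0.864

α − 1 = ε/1000 = -0.0331
(δ_res + 1000)/(δ₀ + 1000) = (-4.3 + 1000)/(-9.1 + 1000) = 995.7/990.9 = 1.004844
f = 1.004844^(1/-0.0331) = exp(ln(1.004844)/-0.0331) = exp(0.00483/-0.0331)
f = exp(-0.1460) = 0.8642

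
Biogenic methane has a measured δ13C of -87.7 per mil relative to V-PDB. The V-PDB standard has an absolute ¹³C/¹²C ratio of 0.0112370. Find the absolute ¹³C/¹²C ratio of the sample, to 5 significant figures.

0.010252

R_sample = R_standard × (δ13C/1000 + 1)
R_sample = 0.0112370 × (-87.7/1000 + 1) = 0.0112370 × 0.912300
R_sample = 0.0102515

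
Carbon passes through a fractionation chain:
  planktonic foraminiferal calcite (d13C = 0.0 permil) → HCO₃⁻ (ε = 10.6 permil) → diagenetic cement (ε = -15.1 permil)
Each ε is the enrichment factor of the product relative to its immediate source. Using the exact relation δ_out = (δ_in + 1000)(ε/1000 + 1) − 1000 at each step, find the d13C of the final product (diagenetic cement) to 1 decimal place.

-4.7 permil

step 1: δ = (-0.00 + 1000)·(10.6/1000 + 1) − 1000 = 10.60 permil
step 2: δ = (10.60 + 1000)·(-15.1/1000 + 1) − 1000 = -4.66 permil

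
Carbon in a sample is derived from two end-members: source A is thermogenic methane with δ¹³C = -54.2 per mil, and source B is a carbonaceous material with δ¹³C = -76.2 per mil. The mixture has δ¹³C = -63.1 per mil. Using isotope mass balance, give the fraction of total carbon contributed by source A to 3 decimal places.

δ_mix = f_A·δ_A + (1 − f_A)·δ_B  ⇒  f_A = (δ_mix − δ_B)/(δ_A − δ_B)
f_A = (-63.1 − (-76.2)) / (-54.2 − (-76.2))
f_A = 13.1 / 22.0 = 0.5955

0.595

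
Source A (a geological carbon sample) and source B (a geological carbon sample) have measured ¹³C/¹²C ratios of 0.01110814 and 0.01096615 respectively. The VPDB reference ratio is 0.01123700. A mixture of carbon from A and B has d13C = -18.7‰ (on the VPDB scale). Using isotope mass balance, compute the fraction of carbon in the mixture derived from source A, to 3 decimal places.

δ_A = (0.01110814/0.01123700 − 1)×1000 = (0.988533 − 1)×1000 = -11.467‰
δ_B = (0.01096615/0.01123700 − 1)×1000 = (0.975897 − 1)×1000 = -24.103‰
f_A = (δ_mix − δ_B)/(δ_A − δ_B) = (-18.7 − (-24.103))/(-11.467 − (-24.103))
f_A = 5.403 / 12.636 = 0.4276

0.428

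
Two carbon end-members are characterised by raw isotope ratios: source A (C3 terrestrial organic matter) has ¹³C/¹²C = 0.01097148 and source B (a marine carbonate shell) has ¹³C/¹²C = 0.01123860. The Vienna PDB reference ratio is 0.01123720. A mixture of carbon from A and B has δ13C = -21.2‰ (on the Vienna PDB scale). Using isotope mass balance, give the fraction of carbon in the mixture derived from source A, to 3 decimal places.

0.897

δ_A = (0.01097148/0.01123720 − 1)×1000 = (0.976354 − 1)×1000 = -23.646‰
δ_B = (0.01123860/0.01123720 − 1)×1000 = (1.000125 − 1)×1000 = 0.125‰
f_A = (δ_mix − δ_B)/(δ_A − δ_B) = (-21.2 − (0.125))/(-23.646 − (0.125))
f_A = -21.325 / -23.771 = 0.8971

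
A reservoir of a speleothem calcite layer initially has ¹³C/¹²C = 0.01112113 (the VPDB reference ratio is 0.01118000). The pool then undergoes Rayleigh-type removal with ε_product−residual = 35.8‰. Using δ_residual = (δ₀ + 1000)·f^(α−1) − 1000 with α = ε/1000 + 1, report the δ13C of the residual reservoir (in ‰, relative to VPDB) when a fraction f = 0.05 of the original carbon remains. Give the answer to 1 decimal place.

-106.4‰

δ₀ = (0.01112113/0.01118000 − 1)×1000 = (0.994734 − 1)×1000 = -5.266‰
α − 1 = ε/1000 = 0.0358
f^(α−1) = 0.05^(0.0358) = 0.898304
δ_res = (-5.266 + 1000) × 0.898304 − 1000 = 893.573 − 1000 = -106.43‰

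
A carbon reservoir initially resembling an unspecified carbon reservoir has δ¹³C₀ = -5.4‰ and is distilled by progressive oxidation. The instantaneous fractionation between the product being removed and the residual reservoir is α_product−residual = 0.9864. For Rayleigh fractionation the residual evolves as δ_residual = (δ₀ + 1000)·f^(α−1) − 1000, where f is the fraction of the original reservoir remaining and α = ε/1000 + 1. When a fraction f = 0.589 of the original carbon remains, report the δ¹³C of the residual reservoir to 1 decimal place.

Rayleigh residual: δ_res = (δ₀ + 1000)·f^(α−1) − 1000
α − 1 = -0.01360
f^(α−1) = 0.589^(-0.01360) = 1.007225
δ_res = (-5.4 + 1000) × 1.007225 − 1000 = 1001.786 − 1000 = 1.79‰

1.8‰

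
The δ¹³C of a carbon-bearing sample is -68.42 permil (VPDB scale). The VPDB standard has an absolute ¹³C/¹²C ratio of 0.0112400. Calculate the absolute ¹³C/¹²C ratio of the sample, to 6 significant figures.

R_sample = R_standard × (δ¹³C/1000 + 1)
R_sample = 0.0112400 × (-68.42/1000 + 1) = 0.0112400 × 0.931580
R_sample = 0.0104710

0.0104710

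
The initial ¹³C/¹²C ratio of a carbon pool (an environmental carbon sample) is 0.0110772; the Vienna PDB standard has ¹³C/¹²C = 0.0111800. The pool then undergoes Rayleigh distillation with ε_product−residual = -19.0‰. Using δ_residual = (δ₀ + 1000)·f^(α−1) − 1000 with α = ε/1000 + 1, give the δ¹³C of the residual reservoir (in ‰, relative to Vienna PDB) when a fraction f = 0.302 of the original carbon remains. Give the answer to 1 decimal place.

13.6‰

δ₀ = (0.0110772/0.0111800 − 1)×1000 = (0.990805 − 1)×1000 = -9.195‰
α − 1 = ε/1000 = -0.0190
f^(α−1) = 0.302^(-0.0190) = 1.023010
δ_res = (-9.195 + 1000) × 1.023010 − 1000 = 1013.603 − 1000 = 13.60‰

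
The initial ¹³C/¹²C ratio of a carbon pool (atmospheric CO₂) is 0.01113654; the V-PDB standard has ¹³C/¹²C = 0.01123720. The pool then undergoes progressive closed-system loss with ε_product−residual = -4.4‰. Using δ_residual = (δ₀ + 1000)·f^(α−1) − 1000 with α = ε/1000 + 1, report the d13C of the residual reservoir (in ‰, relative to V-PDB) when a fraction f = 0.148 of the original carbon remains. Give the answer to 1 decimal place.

δ₀ = (0.01113654/0.01123720 − 1)×1000 = (0.991042 − 1)×1000 = -8.958‰
α − 1 = ε/1000 = -0.0044
f^(α−1) = 0.148^(-0.0044) = 1.008442
δ_res = (-8.958 + 1000) × 1.008442 − 1000 = 999.408 − 1000 = -0.59‰

-0.6‰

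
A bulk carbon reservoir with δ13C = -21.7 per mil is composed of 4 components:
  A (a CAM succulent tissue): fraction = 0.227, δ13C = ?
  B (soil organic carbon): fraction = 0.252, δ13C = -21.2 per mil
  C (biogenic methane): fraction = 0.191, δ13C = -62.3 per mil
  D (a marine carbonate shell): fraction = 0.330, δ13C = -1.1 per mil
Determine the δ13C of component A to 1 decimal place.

-18.0 per mil

Isotope mass balance: δ_bulk = Σ fᵢ·δᵢ.
-21.7 = 0.227×δ_A + 0.252×(-21.2) + 0.191×(-62.3) + 0.330×(-1.1)
0.227·δ_A = -21.7 − (-17.605) = -4.095
δ_A = -4.095 / 0.227 = -18.04 per mil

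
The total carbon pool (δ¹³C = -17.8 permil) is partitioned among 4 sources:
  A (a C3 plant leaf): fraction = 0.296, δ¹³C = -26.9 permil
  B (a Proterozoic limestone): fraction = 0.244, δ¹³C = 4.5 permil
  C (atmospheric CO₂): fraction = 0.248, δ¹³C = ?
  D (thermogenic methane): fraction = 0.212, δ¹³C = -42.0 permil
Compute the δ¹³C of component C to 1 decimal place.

-8.2 permil

Isotope mass balance: δ_bulk = Σ fᵢ·δᵢ.
-17.8 = 0.296×(-26.9) + 0.244×(4.5) + 0.248×δ_C + 0.212×(-42.0)
0.248·δ_C = -17.8 − (-15.768) = -2.032
δ_C = -2.032 / 0.248 = -8.19 permil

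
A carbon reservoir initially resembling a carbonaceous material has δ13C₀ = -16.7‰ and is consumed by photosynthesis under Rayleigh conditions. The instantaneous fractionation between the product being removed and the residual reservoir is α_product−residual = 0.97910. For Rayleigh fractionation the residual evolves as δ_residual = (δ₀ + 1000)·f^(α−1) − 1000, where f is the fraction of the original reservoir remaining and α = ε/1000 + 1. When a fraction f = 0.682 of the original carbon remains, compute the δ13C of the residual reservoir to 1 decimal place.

-8.8‰

Rayleigh residual: δ_res = (δ₀ + 1000)·f^(α−1) − 1000
α − 1 = -0.02090
f^(α−1) = 0.682^(-0.02090) = 1.008031
δ_res = (-16.7 + 1000) × 1.008031 − 1000 = 991.197 − 1000 = -8.80‰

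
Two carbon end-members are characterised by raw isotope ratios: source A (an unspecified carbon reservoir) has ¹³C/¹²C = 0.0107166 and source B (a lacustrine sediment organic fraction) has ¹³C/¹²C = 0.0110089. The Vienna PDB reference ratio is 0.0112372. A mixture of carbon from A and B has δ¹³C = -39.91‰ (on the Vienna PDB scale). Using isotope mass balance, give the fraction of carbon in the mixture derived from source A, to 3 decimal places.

δ_A = (0.0107166/0.0112372 − 1)×1000 = (0.953672 − 1)×1000 = -46.328‰
δ_B = (0.0110089/0.0112372 − 1)×1000 = (0.979684 − 1)×1000 = -20.316‰
f_A = (δ_mix − δ_B)/(δ_A − δ_B) = (-39.91 − (-20.316))/(-46.328 − (-20.316))
f_A = -19.594 / -26.012 = 0.7533

0.753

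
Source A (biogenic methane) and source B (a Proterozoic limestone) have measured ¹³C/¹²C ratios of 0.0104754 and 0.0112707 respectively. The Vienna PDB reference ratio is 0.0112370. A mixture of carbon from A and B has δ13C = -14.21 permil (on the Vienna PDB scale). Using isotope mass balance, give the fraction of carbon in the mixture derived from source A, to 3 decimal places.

0.243

δ_A = (0.0104754/0.0112370 − 1)×1000 = (0.932224 − 1)×1000 = -67.776 permil
δ_B = (0.0112707/0.0112370 − 1)×1000 = (1.002999 − 1)×1000 = 2.999 permil
f_A = (δ_mix − δ_B)/(δ_A − δ_B) = (-14.21 − (2.999))/(-67.776 − (2.999))
f_A = -17.209 / -70.775 = 0.2432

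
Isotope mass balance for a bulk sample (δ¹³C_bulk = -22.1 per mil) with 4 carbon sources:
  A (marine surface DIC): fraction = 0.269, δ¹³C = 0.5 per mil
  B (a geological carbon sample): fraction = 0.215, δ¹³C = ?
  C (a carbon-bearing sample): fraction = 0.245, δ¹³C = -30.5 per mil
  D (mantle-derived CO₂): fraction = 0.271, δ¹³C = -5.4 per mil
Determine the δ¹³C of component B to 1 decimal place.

Isotope mass balance: δ_bulk = Σ fᵢ·δᵢ.
-22.1 = 0.269×(0.5) + 0.215×δ_B + 0.245×(-30.5) + 0.271×(-5.4)
0.215·δ_B = -22.1 − (-8.801) = -13.299
δ_B = -13.299 / 0.215 = -61.85 per mil

-61.9 per mil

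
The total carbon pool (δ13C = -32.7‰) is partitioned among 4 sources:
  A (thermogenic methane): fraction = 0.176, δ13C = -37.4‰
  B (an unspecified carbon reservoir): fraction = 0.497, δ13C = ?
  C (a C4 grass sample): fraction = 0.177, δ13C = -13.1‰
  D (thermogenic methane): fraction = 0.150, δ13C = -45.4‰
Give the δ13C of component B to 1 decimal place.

Isotope mass balance: δ_bulk = Σ fᵢ·δᵢ.
-32.7 = 0.176×(-37.4) + 0.497×δ_B + 0.177×(-13.1) + 0.150×(-45.4)
0.497·δ_B = -32.7 − (-15.711) = -16.989
δ_B = -16.989 / 0.497 = -34.18‰

-34.2‰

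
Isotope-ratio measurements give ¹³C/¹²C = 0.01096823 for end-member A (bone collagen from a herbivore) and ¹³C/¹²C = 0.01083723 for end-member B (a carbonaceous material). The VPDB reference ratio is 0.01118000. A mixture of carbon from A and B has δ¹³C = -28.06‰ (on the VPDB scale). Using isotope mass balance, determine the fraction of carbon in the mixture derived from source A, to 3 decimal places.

δ_A = (0.01096823/0.01118000 − 1)×1000 = (0.981058 − 1)×1000 = -18.942‰
δ_B = (0.01083723/0.01118000 − 1)×1000 = (0.969341 − 1)×1000 = -30.659‰
f_A = (δ_mix − δ_B)/(δ_A − δ_B) = (-28.06 − (-30.659))/(-18.942 − (-30.659))
f_A = 2.599 / 11.717 = 0.2218

0.222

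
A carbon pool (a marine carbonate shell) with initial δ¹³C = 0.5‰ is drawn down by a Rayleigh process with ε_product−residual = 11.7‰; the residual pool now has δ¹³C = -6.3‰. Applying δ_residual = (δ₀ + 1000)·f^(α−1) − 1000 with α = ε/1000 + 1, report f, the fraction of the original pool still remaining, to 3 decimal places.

0.558

α − 1 = ε/1000 = 0.0117
(δ_res + 1000)/(δ₀ + 1000) = (-6.3 + 1000)/(0.5 + 1000) = 993.7/1000.5 = 0.993203
f = 0.993203^(1/0.0117) = exp(ln(0.993203)/0.0117) = exp(-0.00682/0.0117)
f = exp(-0.5829) = 0.5583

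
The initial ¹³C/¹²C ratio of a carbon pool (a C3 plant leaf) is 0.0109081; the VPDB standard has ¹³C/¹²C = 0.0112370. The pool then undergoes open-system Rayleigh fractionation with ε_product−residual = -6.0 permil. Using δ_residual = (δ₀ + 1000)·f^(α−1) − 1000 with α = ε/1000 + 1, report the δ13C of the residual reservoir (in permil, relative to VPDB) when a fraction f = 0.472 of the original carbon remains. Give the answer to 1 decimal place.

δ₀ = (0.0109081/0.0112370 − 1)×1000 = (0.970731 − 1)×1000 = -29.269 permil
α − 1 = ε/1000 = -0.0060
f^(α−1) = 0.472^(-0.0060) = 1.004515
δ_res = (-29.269 + 1000) × 1.004515 − 1000 = 975.113 − 1000 = -24.89 permil

-24.9 permil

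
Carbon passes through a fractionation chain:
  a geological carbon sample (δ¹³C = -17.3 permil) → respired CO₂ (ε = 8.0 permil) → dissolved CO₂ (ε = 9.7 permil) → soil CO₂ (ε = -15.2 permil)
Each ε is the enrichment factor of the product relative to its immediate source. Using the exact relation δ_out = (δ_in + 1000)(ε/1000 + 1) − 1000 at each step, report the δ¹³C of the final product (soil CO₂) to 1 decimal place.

-15.0 permil

step 1: δ = (-17.30 + 1000)·(8.0/1000 + 1) − 1000 = -9.44 permil
step 2: δ = (-9.44 + 1000)·(9.7/1000 + 1) − 1000 = 0.17 permil
step 3: δ = (0.17 + 1000)·(-15.2/1000 + 1) − 1000 = -15.03 permil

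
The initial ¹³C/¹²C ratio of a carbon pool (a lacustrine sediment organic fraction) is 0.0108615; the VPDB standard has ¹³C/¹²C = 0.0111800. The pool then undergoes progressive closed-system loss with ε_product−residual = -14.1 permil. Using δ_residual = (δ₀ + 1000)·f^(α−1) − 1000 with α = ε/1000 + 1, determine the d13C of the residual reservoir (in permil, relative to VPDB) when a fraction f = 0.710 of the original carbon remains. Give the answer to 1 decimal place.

-23.8 permil

δ₀ = (0.0108615/0.0111800 − 1)×1000 = (0.971512 − 1)×1000 = -28.488 permil
α − 1 = ε/1000 = -0.0141
f^(α−1) = 0.710^(-0.0141) = 1.004841
δ_res = (-28.488 + 1000) × 1.004841 − 1000 = 976.215 − 1000 = -23.79 permil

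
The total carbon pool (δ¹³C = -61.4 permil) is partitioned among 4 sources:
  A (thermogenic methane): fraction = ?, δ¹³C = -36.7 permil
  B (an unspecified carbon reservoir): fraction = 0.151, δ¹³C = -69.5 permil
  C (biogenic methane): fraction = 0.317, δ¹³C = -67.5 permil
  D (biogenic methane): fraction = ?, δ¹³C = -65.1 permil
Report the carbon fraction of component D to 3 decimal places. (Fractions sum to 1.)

Let f_D and f_A be the unknown fractions; fractions sum to 1 so f_D + f_A = 0.532.
Mass balance: Σ fᵢ·δᵢ = δ_bulk ⇒ f_D·(-65.1) + f_A·(-36.7) = -61.4 − (-31.892) = -29.508
Substitute f_A = 0.532 − f_D:
f_D·(-65.1 − -36.7) = -29.508 − 0.532×(-36.7) = -9.984
f_D = -9.984 / -28.4 = 0.3515

0.352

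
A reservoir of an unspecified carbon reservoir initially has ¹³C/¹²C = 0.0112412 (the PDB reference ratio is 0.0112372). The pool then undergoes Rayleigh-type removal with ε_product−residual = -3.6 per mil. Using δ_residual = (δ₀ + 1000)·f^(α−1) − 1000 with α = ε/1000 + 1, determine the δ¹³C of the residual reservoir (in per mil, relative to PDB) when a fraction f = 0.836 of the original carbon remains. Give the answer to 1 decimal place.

1.0 per mil

δ₀ = (0.0112412/0.0112372 − 1)×1000 = (1.000356 − 1)×1000 = 0.356 per mil
α − 1 = ε/1000 = -0.0036
f^(α−1) = 0.836^(-0.0036) = 1.000645
δ_res = (0.356 + 1000) × 1.000645 − 1000 = 1001.001 − 1000 = 1.00 per mil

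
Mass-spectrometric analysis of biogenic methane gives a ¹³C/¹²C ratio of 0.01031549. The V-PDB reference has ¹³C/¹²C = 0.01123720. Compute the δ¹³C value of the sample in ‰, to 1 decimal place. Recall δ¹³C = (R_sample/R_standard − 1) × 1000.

-82.0‰

δ¹³C = (R_sample / R_standard − 1) × 1000
R_sample / R_standard = 0.01031549 / 0.01123720 = 0.917977
δ¹³C = (0.917977 − 1) × 1000 = -82.02‰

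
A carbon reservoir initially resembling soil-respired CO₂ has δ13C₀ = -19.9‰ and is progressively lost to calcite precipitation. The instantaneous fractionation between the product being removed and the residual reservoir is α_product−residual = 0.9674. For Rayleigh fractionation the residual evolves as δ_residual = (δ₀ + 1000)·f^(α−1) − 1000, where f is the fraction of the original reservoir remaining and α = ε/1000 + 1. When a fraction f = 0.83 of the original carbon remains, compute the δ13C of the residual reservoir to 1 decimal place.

-13.9‰

Rayleigh residual: δ_res = (δ₀ + 1000)·f^(α−1) − 1000
α − 1 = -0.03260
f^(α−1) = 0.83^(-0.03260) = 1.006093
δ_res = (-19.9 + 1000) × 1.006093 − 1000 = 986.072 − 1000 = -13.93‰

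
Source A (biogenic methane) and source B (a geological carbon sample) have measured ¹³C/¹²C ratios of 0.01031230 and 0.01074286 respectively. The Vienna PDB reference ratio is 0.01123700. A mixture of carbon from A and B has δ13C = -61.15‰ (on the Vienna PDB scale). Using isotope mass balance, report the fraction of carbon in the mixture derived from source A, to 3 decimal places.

δ_A = (0.01031230/0.01123700 − 1)×1000 = (0.917709 − 1)×1000 = -82.291‰
δ_B = (0.01074286/0.01123700 − 1)×1000 = (0.956026 − 1)×1000 = -43.974‰
f_A = (δ_mix − δ_B)/(δ_A − δ_B) = (-61.15 − (-43.974))/(-82.291 − (-43.974))
f_A = -17.176 / -38.316 = 0.4483

0.448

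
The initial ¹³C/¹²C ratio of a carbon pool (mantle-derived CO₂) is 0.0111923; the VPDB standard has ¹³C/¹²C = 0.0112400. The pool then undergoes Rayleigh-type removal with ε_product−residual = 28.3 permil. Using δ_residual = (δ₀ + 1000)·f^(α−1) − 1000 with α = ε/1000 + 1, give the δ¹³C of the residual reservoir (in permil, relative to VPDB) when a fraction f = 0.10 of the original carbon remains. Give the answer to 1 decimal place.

δ₀ = (0.0111923/0.0112400 − 1)×1000 = (0.995756 − 1)×1000 = -4.244 permil
α − 1 = ε/1000 = 0.0283
f^(α−1) = 0.10^(0.0283) = 0.936915
δ_res = (-4.244 + 1000) × 0.936915 − 1000 = 932.939 − 1000 = -67.06 permil

-67.1 permil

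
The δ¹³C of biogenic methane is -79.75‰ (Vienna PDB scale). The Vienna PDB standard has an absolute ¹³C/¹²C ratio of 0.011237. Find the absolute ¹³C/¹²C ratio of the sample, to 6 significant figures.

0.0103408

R_sample = R_standard × (δ¹³C/1000 + 1)
R_sample = 0.011237 × (-79.75/1000 + 1) = 0.011237 × 0.920250
R_sample = 0.0103408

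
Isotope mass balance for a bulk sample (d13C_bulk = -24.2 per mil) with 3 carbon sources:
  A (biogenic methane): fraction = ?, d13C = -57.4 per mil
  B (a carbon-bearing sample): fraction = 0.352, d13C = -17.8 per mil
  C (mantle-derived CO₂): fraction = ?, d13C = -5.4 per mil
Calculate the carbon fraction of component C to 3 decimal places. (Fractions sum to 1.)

Let f_C and f_A be the unknown fractions; fractions sum to 1 so f_C + f_A = 0.648.
Mass balance: Σ fᵢ·δᵢ = δ_bulk ⇒ f_C·(-5.4) + f_A·(-57.4) = -24.2 − (-6.266) = -17.934
Substitute f_A = 0.648 − f_C:
f_C·(-5.4 − -57.4) = -17.934 − 0.648×(-57.4) = 19.261
f_C = 19.261 / 52.0 = 0.3704

0.370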